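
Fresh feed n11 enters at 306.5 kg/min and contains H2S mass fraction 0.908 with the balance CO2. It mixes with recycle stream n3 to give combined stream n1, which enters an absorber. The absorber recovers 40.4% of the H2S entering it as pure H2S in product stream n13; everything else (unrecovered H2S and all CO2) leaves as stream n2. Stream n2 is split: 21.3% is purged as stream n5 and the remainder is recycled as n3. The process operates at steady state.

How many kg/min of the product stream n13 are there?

H2S in n1: m_A = 306.5×0.908 + (1−0.213)·(1−0.404)·m_A, so m_A = 278.3/0.5309 = 524.16 kg/min.
Product n13 = 0.404×524.16 = 211.76 kg/min.

211.8 kg/min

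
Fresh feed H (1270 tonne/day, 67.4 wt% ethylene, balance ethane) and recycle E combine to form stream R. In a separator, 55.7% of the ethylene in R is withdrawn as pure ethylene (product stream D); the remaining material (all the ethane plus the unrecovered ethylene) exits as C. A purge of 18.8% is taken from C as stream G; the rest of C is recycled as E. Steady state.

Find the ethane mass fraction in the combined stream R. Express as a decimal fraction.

0.6223

ethane enters only via H and leaves only via the purge: 1270×0.326 = 0.188×(ethane in C), and the separator passes all ethane, so ethane in R = ethane in C = 2202.2 tonne/day.
ethylene in R: m_A = 1270×0.674 + (1−0.188)·(1−0.557)·m_A, so m_A = 855.98/0.6403 = 1336.9 tonne/day.
R = 1336.9 + 2202.2 = 3539.1 tonne/day.
ethane fraction in R = 2202.2/3539.1 = 0.6223.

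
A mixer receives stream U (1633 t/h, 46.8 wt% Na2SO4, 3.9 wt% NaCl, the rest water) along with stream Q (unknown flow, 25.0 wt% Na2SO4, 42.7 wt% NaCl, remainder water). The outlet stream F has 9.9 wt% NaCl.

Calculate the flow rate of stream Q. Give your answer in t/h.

298.7 t/h

Let Q be the unknown flow. Total out = 1633 + Q.
NaCl balance: 63.687 + 0.427·Q = 0.099·(1633 + Q)
(0.427 − 0.099)·Q = 0.099×1633 − 63.687 = 97.98
Q = 97.98 / 0.328 = 298.72 t/h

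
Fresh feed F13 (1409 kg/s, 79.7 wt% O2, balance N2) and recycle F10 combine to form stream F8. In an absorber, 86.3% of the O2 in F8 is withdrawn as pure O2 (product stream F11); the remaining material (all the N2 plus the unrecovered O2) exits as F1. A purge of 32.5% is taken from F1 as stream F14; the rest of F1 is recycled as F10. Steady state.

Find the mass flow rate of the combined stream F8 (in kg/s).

2117 kg/s

N2 enters only via F13 and leaves only via the purge: 1409×0.203 = 0.325×(N2 in F1), and the absorber passes all N2, so N2 in F8 = N2 in F1 = 880.08 kg/s.
O2 in F8: m_A = 1409×0.797 + (1−0.325)·(1−0.863)·m_A, so m_A = 1123/0.9075 = 1237.4 kg/s.
F8 = 1237.4 + 880.08 = 2117.5 kg/s.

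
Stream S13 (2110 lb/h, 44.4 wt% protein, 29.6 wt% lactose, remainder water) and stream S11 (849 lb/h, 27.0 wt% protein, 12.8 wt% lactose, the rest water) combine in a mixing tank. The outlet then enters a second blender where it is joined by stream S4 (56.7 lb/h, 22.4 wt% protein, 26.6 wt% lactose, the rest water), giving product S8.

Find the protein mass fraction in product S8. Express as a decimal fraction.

Overall, product flow = 3015.7 lb/h.
protein in = 2110×0.444 + 849×0.270 + 56.7×0.224 = 1178.8 lb/h.
protein fraction in S8 = 0.391.

0.391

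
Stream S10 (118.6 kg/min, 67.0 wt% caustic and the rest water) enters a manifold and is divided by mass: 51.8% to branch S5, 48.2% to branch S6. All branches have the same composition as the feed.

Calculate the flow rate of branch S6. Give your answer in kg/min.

57.17 kg/min

Branch S6 flow = 0.482×118.6 = 57.165 kg/min.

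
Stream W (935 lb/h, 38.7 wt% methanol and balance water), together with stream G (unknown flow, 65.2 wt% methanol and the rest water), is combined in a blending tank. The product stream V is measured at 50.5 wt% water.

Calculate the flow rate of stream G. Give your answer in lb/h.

643.2 lb/h

Let G be the unknown flow. Total out = 935 + G.
water balance: 573.15 + 0.348·G = 0.505·(935 + G)
(0.348 − 0.505)·G = 0.505×935 − 573.15 = -100.98
G = -100.98 / -0.157 = 643.18 lb/h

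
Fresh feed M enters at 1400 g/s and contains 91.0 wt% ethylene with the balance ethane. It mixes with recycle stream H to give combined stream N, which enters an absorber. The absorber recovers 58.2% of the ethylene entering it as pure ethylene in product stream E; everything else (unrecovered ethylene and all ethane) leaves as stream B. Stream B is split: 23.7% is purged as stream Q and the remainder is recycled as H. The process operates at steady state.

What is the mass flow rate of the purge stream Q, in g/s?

ethane enters only via M and leaves only via the purge: 1400×0.090 = 0.237×(ethane in B), and the absorber passes all ethane, so ethane in N = ethane in B = 531.65 g/s.
ethylene in N: m_A = 1400×0.910 + (1−0.237)·(1−0.582)·m_A, so m_A = 1274/0.6811 = 1870.6 g/s.
B = (1−0.582)×1870.6 + 531.65 = 1313.6 g/s.
Purge Q = 0.237×1313.6 = 311.31 g/s.

311.3 g/s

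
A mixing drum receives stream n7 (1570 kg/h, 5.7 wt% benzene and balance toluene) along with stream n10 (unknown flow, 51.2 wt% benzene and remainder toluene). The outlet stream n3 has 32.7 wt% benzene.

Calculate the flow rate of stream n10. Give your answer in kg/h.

Let n10 be the unknown flow. Total out = 1570 + n10.
benzene balance: 89.49 + 0.512·n10 = 0.327·(1570 + n10)
(0.512 − 0.327)·n10 = 0.327×1570 − 89.49 = 423.9
n10 = 423.9 / 0.185 = 2291.4 kg/h

2291 kg/h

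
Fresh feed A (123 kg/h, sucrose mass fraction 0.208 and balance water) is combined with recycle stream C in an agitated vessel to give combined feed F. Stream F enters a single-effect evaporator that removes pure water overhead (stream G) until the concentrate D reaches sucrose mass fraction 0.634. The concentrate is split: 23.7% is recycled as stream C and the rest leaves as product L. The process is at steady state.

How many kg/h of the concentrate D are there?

Overall sucrose balance (none leaves overhead): sucrose in fresh feed = sucrose in product, i.e. 123×0.208 = (1−0.237)·D·0.634.
D = 25.584/(0.634×0.763) = 52.888 kg/h.

52.89 kg/h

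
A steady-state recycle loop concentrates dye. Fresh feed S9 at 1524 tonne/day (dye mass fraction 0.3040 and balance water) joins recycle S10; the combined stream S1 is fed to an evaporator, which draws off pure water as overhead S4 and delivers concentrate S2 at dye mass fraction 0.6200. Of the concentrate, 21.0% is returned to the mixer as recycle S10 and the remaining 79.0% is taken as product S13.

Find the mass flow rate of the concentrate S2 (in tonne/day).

Overall dye balance (none leaves overhead): dye in fresh feed = dye in product, i.e. 1524×0.304 = (1−0.210)·S2·0.620.
S2 = 463.3/(0.620×0.790) = 945.89 tonne/day.

945.9 tonne/day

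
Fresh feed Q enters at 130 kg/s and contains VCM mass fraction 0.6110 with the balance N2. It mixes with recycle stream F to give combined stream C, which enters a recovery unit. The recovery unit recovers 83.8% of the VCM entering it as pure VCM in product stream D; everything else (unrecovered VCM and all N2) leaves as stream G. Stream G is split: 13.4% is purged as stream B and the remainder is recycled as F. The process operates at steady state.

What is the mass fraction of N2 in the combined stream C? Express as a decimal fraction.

N2 enters only via Q and leaves only via the purge: 130×0.389 = 0.134×(N2 in G), and the recovery unit passes all N2, so N2 in C = N2 in G = 377.39 kg/s.
VCM in C: m_A = 130×0.611 + (1−0.134)·(1−0.838)·m_A, so m_A = 79.43/0.8597 = 92.392 kg/s.
C = 92.392 + 377.39 = 469.78 kg/s.
N2 fraction in C = 377.39/469.78 = 0.8033.

0.8033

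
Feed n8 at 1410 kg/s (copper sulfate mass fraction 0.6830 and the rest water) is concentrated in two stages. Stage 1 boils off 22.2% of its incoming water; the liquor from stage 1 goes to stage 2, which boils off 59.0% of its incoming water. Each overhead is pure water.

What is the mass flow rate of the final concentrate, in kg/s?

water in feed = 1410×0.317 = 446.97 kg/s.
After stage 1: water left = (1−0.222)×446.97 = 347.74; stream total = 1310.8 kg/s.
After stage 2: water left = (1−0.590)×347.74 = 142.57; final concentrate = 1105.6 kg/s.

1106 kg/s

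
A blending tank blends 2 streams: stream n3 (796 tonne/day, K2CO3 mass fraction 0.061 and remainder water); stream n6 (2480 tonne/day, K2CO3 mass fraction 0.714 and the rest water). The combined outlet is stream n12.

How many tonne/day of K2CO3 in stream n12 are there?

1819 tonne/day

K2CO3 out = K2CO3 in = 796×0.061 + 2480×0.714 = 1819.3 tonne/day.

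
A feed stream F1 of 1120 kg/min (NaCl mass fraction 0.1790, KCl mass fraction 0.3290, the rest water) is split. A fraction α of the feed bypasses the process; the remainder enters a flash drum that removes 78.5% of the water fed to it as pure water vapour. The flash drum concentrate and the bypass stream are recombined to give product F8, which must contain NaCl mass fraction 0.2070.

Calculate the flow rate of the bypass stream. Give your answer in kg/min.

All 1120×0.179 = 200.48 kg/min of NaCl reaches F8, so F8 = 200.48/0.207 = 968.5 kg/min and vapour = 151.5 kg/min.
The evaporator receives (1−α)·1120 of feed at 0.492 water and removes 0.785 of that water:
0.785×0.492×(1−α)×1120 = 151.5
(1−α) = 151.5/432.57 = 0.3502;  α = 0.6498.
Bypass flow = 0.6498×1120 = 727.74 kg/min.

727.7 kg/min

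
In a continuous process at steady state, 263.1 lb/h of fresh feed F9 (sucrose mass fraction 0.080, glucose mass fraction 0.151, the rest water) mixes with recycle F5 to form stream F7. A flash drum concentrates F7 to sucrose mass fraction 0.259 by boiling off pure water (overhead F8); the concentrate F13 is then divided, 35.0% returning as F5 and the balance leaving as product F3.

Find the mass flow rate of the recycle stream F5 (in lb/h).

43.76 lb/h

Overall sucrose balance (none leaves overhead): sucrose in fresh feed = sucrose in product, i.e. 263.1×0.080 = (1−0.350)·F13·0.259.
F13 = 21.048/(0.259×0.650) = 125.03 lb/h.
Recycle F5 = 0.350×125.03 = 43.759 lb/h.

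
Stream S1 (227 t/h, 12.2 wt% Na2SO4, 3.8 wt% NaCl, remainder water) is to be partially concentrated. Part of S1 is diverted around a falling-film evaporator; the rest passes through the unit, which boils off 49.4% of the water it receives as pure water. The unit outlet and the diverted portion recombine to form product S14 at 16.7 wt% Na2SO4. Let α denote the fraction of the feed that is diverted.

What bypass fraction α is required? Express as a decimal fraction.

0.351

All 227×0.122 = 27.694 t/h of Na2SO4 reaches S14, so S14 = 27.694/0.167 = 165.83 t/h and vapour = 61.168 t/h.
The evaporator receives (1−α)·227 of feed at 0.840 water and removes 0.494 of that water:
0.494×0.840×(1−α)×227 = 61.168
(1−α) = 61.168/94.196 = 0.6494;  α = 0.3506.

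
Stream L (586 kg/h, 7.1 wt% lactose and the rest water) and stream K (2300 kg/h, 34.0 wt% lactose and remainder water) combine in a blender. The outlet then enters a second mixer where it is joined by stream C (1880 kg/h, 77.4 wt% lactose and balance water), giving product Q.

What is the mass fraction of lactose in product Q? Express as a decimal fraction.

Overall, product flow = 4766 kg/h.
lactose in = 586×0.071 + 2300×0.340 + 1880×0.774 = 2278.7 kg/h.
lactose fraction in Q = 0.4781.

0.4781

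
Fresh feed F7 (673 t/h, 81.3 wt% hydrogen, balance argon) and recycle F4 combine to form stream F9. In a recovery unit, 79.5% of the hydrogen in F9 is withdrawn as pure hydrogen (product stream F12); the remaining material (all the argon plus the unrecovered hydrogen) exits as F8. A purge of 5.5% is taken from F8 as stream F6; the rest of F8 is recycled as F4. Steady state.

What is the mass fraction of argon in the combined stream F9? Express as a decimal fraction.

argon enters only via F7 and leaves only via the purge: 673×0.187 = 0.055×(argon in F8), and the recovery unit passes all argon, so argon in F9 = argon in F8 = 2288.2 t/h.
hydrogen in F9: m_A = 673×0.813 + (1−0.055)·(1−0.795)·m_A, so m_A = 547.15/0.8063 = 678.61 t/h.
F9 = 678.61 + 2288.2 = 2966.8 t/h.
argon fraction in F9 = 2288.2/2966.8 = 0.7713.

0.7713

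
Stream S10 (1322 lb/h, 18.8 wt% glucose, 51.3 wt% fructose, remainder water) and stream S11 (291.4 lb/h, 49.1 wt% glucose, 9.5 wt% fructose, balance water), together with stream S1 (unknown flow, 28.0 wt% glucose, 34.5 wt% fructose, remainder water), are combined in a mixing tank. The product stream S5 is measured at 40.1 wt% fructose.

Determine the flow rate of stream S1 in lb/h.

Let S1 be the unknown flow. Total out = 1613.4 + S1.
fructose balance: 705.87 + 0.345·S1 = 0.401·(1613.4 + S1)
(0.345 − 0.401)·S1 = 0.401×1613.4 − 705.87 = -58.896
S1 = -58.896 / -0.056 = 1051.7 lb/h

1052 lb/h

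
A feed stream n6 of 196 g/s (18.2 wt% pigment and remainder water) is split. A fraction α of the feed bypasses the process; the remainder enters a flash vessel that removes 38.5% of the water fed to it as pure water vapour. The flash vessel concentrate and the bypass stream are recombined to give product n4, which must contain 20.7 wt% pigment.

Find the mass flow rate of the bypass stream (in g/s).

All 196×0.182 = 35.672 g/s of pigment reaches n4, so n4 = 35.672/0.207 = 172.33 g/s and vapour = 23.671 g/s.
The evaporator receives (1−α)·196 of feed at 0.818 water and removes 0.385 of that water:
0.385×0.818×(1−α)×196 = 23.671
(1−α) = 23.671/61.726 = 0.3835;  α = 0.6165.
Bypass flow = 0.6165×196 = 120.84 g/s.

120.8 g/s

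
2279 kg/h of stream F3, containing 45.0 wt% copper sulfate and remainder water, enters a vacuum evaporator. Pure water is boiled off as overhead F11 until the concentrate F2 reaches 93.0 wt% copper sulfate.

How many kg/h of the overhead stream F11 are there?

copper sulfate is conserved: 2279×0.450 = 1025.5 kg/h all reports to the concentrate.
Concentrate = 1025.5/(target fraction) = 1102.7 kg/h.
Overhead = 2279 − 1102.7 = 1176.3 kg/h.

1176 kg/h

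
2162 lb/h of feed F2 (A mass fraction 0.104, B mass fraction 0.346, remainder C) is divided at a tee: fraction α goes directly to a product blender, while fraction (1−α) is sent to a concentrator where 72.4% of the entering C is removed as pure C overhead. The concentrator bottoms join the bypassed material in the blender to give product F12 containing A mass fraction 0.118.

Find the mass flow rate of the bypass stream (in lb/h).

1518 lb/h

All 2162×0.104 = 224.85 lb/h of A reaches F12, so F12 = 224.85/0.118 = 1905.5 lb/h and vapour = 256.51 lb/h.
The evaporator receives (1−α)·2162 of feed at 0.550 C and removes 0.724 of that C:
0.724×0.550×(1−α)×2162 = 256.51
(1−α) = 256.51/860.91 = 0.2980;  α = 0.7020.
Bypass flow = 0.7020×2162 = 1517.8 lb/h.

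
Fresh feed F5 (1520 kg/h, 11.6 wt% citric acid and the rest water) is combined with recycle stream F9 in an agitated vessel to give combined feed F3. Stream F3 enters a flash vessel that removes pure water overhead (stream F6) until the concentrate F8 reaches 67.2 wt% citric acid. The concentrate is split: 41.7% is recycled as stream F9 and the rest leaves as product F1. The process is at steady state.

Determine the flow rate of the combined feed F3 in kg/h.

1708 kg/h

Overall citric acid balance (none leaves overhead): citric acid in fresh feed = citric acid in product, i.e. 1520×0.116 = (1−0.417)·F8·0.672.
F8 = 176.32/(0.672×0.583) = 450.05 kg/h.
Recycle F9 = 0.417×450.05 = 187.67 kg/h.
Combined feed F3 = 1520 + 187.67 = 1707.7 kg/h.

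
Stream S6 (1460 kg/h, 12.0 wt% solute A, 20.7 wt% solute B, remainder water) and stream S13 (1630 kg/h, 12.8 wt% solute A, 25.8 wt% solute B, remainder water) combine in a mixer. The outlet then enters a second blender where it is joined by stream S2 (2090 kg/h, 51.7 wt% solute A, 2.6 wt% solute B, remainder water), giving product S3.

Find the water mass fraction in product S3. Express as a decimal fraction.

Overall, product flow = 5180 kg/h.
water in = 1460×0.673 + 1630×0.614 + 2090×0.457 = 2938.5 kg/h.
water fraction in S3 = 0.567.

0.567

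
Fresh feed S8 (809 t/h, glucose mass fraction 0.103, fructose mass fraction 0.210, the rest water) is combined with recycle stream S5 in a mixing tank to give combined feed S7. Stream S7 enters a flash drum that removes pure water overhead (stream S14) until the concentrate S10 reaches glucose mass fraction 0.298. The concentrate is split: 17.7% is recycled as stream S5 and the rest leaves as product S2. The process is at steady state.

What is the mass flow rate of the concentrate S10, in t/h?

339.8 t/h

Overall glucose balance (none leaves overhead): glucose in fresh feed = glucose in product, i.e. 809×0.103 = (1−0.177)·S10·0.298.
S10 = 83.327/(0.298×0.823) = 339.76 t/h.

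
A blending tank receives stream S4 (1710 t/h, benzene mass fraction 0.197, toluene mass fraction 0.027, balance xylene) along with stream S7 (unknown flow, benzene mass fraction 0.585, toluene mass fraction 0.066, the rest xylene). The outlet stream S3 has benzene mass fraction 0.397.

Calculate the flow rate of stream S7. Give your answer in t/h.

Let S7 be the unknown flow. Total out = 1710 + S7.
benzene balance: 336.87 + 0.585·S7 = 0.397·(1710 + S7)
(0.585 − 0.397)·S7 = 0.397×1710 − 336.87 = 342
S7 = 342 / 0.188 = 1819.1 t/h

1819 t/h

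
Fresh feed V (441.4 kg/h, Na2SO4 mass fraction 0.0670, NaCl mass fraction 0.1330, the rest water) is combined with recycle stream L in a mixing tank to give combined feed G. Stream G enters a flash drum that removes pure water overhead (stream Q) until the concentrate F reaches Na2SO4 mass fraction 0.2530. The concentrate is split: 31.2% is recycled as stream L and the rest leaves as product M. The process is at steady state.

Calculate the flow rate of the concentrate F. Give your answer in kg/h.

169.9 kg/h

Overall Na2SO4 balance (none leaves overhead): Na2SO4 in fresh feed = Na2SO4 in product, i.e. 441.4×0.067 = (1−0.312)·F·0.253.
F = 29.574/(0.253×0.688) = 169.9 kg/h.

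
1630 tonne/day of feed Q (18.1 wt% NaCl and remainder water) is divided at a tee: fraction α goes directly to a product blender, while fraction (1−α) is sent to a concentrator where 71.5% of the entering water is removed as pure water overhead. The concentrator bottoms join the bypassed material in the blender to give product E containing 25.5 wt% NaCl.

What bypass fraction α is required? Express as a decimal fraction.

All 1630×0.181 = 295.03 tonne/day of NaCl reaches E, so E = 295.03/0.255 = 1157 tonne/day and vapour = 473.02 tonne/day.
The evaporator receives (1−α)·1630 of feed at 0.819 water and removes 0.715 of that water:
0.715×0.819×(1−α)×1630 = 473.02
(1−α) = 473.02/954.5 = 0.4956;  α = 0.5044.

0.504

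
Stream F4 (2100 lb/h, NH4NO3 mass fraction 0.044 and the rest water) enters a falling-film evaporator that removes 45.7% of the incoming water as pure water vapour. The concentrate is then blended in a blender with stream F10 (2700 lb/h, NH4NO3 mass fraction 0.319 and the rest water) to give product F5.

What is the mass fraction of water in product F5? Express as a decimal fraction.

0.754

Vapour removed = 0.457×0.956×2100 = 917.47 lb/h; concentrate = 1182.5 lb/h.
water reaching the mixer = 1090.1 (from concentrate) + 2700×0.681 = 2928.8 lb/h.
Product flow = 1182.5 + 2700 = 3882.5 lb/h; water fraction = 0.754.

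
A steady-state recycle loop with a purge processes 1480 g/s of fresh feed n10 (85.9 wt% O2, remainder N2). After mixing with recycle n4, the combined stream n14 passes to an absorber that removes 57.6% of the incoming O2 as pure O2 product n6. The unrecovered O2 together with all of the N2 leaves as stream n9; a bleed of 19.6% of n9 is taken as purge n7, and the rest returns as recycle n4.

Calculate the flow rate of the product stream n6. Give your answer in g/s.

1111 g/s

O2 in n14: m_A = 1480×0.859 + (1−0.196)·(1−0.576)·m_A, so m_A = 1271.3/0.6591 = 1928.9 g/s.
Product n6 = 0.576×1928.9 = 1111 g/s.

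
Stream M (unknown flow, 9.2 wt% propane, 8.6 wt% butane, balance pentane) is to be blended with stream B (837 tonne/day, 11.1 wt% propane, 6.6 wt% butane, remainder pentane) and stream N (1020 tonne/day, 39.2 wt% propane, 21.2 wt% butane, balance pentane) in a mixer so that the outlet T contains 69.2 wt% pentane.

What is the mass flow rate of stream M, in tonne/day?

Let M be the unknown flow. Total out = 1857 + M.
pentane balance: 1092.8 + 0.822·M = 0.692·(1857 + M)
(0.822 − 0.692)·M = 0.692×1857 − 1092.8 = 192.27
M = 192.27 / 0.130 = 1479 tonne/day

1479 tonne/day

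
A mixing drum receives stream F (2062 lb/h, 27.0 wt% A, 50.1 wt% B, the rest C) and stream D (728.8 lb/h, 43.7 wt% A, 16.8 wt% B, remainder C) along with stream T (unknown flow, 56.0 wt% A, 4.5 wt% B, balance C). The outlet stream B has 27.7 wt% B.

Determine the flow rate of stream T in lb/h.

Let T be the unknown flow. Total out = 2790.8 + T.
B balance: 1155.5 + 0.045·T = 0.277·(2790.8 + T)
(0.045 − 0.277)·T = 0.277×2790.8 − 1155.5 = -382.45
T = -382.45 / -0.232 = 1648.5 lb/h

1648 lb/h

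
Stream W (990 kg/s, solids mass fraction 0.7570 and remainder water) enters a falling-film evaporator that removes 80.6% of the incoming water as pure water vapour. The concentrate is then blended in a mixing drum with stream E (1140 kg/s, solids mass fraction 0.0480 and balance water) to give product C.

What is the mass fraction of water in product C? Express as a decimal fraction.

Vapour removed = 0.806×0.243×990 = 193.9 kg/s; concentrate = 796.1 kg/s.
water reaching the mixer = 46.671 (from concentrate) + 1140×0.952 = 1132 kg/s.
Product flow = 796.1 + 1140 = 1936.1 kg/s; water fraction = 0.5847.

0.5847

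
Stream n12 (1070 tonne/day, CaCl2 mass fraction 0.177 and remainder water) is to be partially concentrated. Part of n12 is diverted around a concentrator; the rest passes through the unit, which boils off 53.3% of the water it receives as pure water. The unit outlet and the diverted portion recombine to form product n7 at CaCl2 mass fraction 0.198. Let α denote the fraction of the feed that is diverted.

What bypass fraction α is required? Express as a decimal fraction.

All 1070×0.177 = 189.39 tonne/day of CaCl2 reaches n7, so n7 = 189.39/0.198 = 956.52 tonne/day and vapour = 113.48 tonne/day.
The evaporator receives (1−α)·1070 of feed at 0.823 water and removes 0.533 of that water:
0.533×0.823×(1−α)×1070 = 113.48
(1−α) = 113.48/469.37 = 0.2418;  α = 0.7582.

0.758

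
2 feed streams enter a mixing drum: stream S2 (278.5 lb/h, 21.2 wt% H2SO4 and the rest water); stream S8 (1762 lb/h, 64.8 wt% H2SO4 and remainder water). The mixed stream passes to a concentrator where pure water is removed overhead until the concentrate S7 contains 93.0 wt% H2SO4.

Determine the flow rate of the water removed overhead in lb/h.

749.3 lb/h

H2SO4 entering = 278.5×0.212 + 1762×0.648 = 1200.8 lb/h.
All H2SO4 reports to S7, so S7 = 1200.8/0.930 = 1291.2 lb/h.
Total feed = 2040.5 lb/h; overhead = 2040.5 − 1291.2 = 749.3 lb/h.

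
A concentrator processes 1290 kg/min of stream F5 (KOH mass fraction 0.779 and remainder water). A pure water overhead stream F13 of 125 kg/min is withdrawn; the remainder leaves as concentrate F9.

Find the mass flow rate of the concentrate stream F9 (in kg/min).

Concentrate = 1290 − 125 = 1165 kg/min.

1165 kg/min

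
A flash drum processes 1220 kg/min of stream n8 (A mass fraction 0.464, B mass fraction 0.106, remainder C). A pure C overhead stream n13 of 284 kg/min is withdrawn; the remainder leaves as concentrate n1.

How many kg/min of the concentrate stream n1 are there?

Concentrate = 1220 − 284 = 936 kg/min.

936 kg/min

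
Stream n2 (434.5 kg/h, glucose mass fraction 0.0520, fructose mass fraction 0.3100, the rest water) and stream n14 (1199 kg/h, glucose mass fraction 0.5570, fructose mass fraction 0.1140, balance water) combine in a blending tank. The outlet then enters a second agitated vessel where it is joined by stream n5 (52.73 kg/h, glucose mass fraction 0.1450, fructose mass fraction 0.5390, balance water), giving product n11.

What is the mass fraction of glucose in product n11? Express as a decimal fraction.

0.4140

Overall, product flow = 1686.2 kg/h.
glucose in = 434.5×0.052 + 1199×0.557 + 52.73×0.145 = 698.08 kg/h.
glucose fraction in n11 = 0.4140.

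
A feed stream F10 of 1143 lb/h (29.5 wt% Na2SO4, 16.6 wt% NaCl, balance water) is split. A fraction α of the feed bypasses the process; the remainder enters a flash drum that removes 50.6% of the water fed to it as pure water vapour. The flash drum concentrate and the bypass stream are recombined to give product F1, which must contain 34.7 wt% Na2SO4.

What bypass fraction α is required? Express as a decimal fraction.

0.451

All 1143×0.295 = 337.19 lb/h of Na2SO4 reaches F1, so F1 = 337.19/0.347 = 971.71 lb/h and vapour = 171.29 lb/h.
The evaporator receives (1−α)·1143 of feed at 0.539 water and removes 0.506 of that water:
0.506×0.539×(1−α)×1143 = 171.29
(1−α) = 171.29/311.73 = 0.5495;  α = 0.4505.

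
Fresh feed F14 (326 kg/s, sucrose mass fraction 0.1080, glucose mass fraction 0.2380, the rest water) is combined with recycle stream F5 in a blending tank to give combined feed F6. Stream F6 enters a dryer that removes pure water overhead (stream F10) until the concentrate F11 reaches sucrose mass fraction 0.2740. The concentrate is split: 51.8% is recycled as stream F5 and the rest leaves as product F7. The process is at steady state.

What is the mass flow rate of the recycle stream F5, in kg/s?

Overall sucrose balance (none leaves overhead): sucrose in fresh feed = sucrose in product, i.e. 326×0.108 = (1−0.518)·F11·0.274.
F11 = 35.208/(0.274×0.482) = 266.59 kg/s.
Recycle F5 = 0.518×266.59 = 138.09 kg/s.

138.1 kg/s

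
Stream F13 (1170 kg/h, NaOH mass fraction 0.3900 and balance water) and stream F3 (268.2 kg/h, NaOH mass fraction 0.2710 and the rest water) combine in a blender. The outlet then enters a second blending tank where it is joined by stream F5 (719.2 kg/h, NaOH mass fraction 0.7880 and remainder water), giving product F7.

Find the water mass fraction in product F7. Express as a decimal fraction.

0.4921

Overall, product flow = 2157.4 kg/h.
water in = 1170×0.610 + 268.2×0.729 + 719.2×0.212 = 1061.7 kg/h.
water fraction in F7 = 0.4921.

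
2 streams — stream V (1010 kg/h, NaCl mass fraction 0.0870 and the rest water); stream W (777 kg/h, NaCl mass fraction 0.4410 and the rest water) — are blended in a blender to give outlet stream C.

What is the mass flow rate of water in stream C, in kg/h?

1356 kg/h

water out = water in = 1010×0.913 + 777×0.559 = 1356.5 kg/h.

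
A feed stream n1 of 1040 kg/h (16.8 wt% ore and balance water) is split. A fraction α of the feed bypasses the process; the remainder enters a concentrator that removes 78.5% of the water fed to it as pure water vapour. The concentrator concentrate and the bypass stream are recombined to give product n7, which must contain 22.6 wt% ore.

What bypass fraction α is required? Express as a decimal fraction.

All 1040×0.168 = 174.72 kg/h of ore reaches n7, so n7 = 174.72/0.226 = 773.1 kg/h and vapour = 266.9 kg/h.
The evaporator receives (1−α)·1040 of feed at 0.832 water and removes 0.785 of that water:
0.785×0.832×(1−α)×1040 = 266.9
(1−α) = 266.9/679.24 = 0.3929;  α = 0.6071.

0.607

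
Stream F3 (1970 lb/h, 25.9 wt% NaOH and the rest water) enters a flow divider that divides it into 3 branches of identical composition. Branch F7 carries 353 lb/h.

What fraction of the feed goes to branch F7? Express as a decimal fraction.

0.179

Fraction to F7 = 353/1970 = 0.1792.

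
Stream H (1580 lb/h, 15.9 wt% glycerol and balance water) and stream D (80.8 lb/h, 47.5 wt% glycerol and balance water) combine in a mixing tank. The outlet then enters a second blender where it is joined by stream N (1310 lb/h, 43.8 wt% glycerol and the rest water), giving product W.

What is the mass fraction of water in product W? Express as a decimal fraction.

Overall, product flow = 2970.8 lb/h.
water in = 1580×0.841 + 80.8×0.525 + 1310×0.562 = 2107.4 lb/h.
water fraction in W = 0.709.

0.709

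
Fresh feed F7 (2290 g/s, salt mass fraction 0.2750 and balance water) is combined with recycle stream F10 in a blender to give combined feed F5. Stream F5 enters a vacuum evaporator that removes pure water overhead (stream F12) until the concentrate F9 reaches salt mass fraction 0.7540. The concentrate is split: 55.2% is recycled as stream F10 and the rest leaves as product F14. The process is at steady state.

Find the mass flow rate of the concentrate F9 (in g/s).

1864 g/s

Overall salt balance (none leaves overhead): salt in fresh feed = salt in product, i.e. 2290×0.275 = (1−0.552)·F9·0.754.
F9 = 629.75/(0.754×0.448) = 1864.3 g/s.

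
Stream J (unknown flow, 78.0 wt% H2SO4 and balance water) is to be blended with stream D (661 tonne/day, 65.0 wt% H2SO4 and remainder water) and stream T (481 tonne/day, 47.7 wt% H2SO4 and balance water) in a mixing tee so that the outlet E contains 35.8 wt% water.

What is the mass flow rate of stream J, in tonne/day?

536.8 tonne/day

Let J be the unknown flow. Total out = 1142 + J.
water balance: 482.91 + 0.220·J = 0.358·(1142 + J)
(0.220 − 0.358)·J = 0.358×1142 − 482.91 = -74.077
J = -74.077 / -0.138 = 536.79 tonne/day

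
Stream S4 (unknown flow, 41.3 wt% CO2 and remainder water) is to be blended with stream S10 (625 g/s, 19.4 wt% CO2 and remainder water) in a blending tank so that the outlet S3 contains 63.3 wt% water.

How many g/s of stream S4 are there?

2351 g/s

Let S4 be the unknown flow. Total out = 625 + S4.
water balance: 503.75 + 0.587·S4 = 0.633·(625 + S4)
(0.587 − 0.633)·S4 = 0.633×625 − 503.75 = -108.13
S4 = -108.13 / -0.046 = 2350.5 g/s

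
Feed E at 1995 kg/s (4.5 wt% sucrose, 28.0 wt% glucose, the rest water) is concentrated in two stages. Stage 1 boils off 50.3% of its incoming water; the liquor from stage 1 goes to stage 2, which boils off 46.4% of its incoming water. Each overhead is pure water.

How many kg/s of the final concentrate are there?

1007 kg/s

water in feed = 1995×0.675 = 1346.6 kg/s.
After stage 1: water left = (1−0.503)×1346.6 = 669.27; stream total = 1317.6 kg/s.
After stage 2: water left = (1−0.464)×669.27 = 358.73; final concentrate = 1007.1 kg/s.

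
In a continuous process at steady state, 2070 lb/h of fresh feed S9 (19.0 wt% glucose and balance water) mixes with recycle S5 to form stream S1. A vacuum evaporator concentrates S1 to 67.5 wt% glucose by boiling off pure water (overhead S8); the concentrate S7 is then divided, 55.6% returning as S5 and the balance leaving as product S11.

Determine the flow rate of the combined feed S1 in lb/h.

Overall glucose balance (none leaves overhead): glucose in fresh feed = glucose in product, i.e. 2070×0.190 = (1−0.556)·S7·0.675.
S7 = 393.3/(0.675×0.444) = 1312.3 lb/h.
Recycle S5 = 0.556×1312.3 = 729.65 lb/h.
Combined feed S1 = 2070 + 729.65 = 2799.6 lb/h.

2800 lb/h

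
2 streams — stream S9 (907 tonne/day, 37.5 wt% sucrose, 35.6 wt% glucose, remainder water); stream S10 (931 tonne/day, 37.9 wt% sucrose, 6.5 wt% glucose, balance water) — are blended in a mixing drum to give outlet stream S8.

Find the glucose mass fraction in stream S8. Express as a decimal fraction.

0.2086

Total flow out = 907 + 931 = 1838 tonne/day.
glucose in = 907×0.356 + 931×0.065 = 383.41 tonne/day.
glucose mass fraction in S8 = 383.41/1838 = 0.2086.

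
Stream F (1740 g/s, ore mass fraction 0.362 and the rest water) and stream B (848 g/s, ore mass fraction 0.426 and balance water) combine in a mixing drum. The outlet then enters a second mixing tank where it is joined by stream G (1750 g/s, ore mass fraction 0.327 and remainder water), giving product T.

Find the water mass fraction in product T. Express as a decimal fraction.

0.640

Overall, product flow = 4338 g/s.
water in = 1740×0.638 + 848×0.574 + 1750×0.673 = 2774.6 g/s.
water fraction in T = 0.640.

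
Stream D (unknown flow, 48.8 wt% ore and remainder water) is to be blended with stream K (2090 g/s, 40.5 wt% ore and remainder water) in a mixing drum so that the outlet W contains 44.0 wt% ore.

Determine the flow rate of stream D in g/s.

Let D be the unknown flow. Total out = 2090 + D.
ore balance: 846.45 + 0.488·D = 0.440·(2090 + D)
(0.488 − 0.440)·D = 0.440×2090 − 846.45 = 73.15
D = 73.15 / 0.048 = 1524 g/s

1524 g/s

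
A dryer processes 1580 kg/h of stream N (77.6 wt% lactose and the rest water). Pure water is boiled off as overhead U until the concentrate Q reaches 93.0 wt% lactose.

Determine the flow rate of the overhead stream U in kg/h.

261.6 kg/h

lactose is conserved: 1580×0.776 = 1226.1 kg/h all reports to the concentrate.
Concentrate = 1226.1/(target fraction) = 1318.4 kg/h.
Overhead = 1580 − 1318.4 = 261.63 kg/h.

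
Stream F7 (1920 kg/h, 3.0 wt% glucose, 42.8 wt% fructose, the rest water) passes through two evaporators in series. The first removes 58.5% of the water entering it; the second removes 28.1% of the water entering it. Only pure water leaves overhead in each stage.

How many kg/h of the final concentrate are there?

water in feed = 1920×0.542 = 1040.6 kg/h.
After stage 1: water left = (1−0.585)×1040.6 = 431.87; stream total = 1311.2 kg/h.
After stage 2: water left = (1−0.281)×431.87 = 310.51; final concentrate = 1189.9 kg/h.

1190 kg/h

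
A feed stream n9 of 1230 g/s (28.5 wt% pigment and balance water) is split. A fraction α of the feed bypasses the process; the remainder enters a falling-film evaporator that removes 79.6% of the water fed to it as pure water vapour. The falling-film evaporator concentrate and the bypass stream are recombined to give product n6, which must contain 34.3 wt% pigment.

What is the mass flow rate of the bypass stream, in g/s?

864.6 g/s

All 1230×0.285 = 350.55 g/s of pigment reaches n6, so n6 = 350.55/0.343 = 1022 g/s and vapour = 207.99 g/s.
The evaporator receives (1−α)·1230 of feed at 0.715 water and removes 0.796 of that water:
0.796×0.715×(1−α)×1230 = 207.99
(1−α) = 207.99/700.04 = 0.2971;  α = 0.7029.
Bypass flow = 0.7029×1230 = 864.56 g/s.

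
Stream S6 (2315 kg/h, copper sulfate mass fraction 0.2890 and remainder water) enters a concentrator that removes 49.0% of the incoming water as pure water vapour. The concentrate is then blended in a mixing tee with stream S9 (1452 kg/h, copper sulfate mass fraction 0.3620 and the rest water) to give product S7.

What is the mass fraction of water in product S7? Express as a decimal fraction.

0.5965

Vapour removed = 0.490×0.711×2315 = 806.52 kg/h; concentrate = 1508.5 kg/h.
water reaching the mixer = 839.44 (from concentrate) + 1452×0.638 = 1765.8 kg/h.
Product flow = 1508.5 + 1452 = 2960.5 kg/h; water fraction = 0.5965.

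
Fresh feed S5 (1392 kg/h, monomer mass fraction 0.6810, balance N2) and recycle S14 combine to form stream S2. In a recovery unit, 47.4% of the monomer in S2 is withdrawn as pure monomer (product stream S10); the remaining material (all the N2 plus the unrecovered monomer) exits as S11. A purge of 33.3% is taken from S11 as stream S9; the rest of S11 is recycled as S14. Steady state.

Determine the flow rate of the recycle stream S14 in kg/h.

N2 enters only via S5 and leaves only via the purge: 1392×0.319 = 0.333×(N2 in S11), and the recovery unit passes all N2, so N2 in S2 = N2 in S11 = 1333.5 kg/h.
monomer in S2: m_A = 1392×0.681 + (1−0.333)·(1−0.474)·m_A, so m_A = 947.95/0.6492 = 1460.3 kg/h.
S11 = (1−0.474)×1460.3 + 1333.5 = 2101.6 kg/h.
Recycle S14 = (1−0.333)×2101.6 = 1401.8 kg/h.

1402 kg/h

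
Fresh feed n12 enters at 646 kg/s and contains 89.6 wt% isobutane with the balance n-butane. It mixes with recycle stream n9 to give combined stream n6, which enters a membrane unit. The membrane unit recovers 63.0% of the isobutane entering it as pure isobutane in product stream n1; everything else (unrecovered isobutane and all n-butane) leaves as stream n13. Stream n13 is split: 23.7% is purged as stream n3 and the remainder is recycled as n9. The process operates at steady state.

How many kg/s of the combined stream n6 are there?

1090 kg/s

n-butane enters only via n12 and leaves only via the purge: 646×0.104 = 0.237×(n-butane in n13), and the membrane unit passes all n-butane, so n-butane in n6 = n-butane in n13 = 283.48 kg/s.
isobutane in n6: m_A = 646×0.896 + (1−0.237)·(1−0.630)·m_A, so m_A = 578.82/0.7177 = 806.5 kg/s.
n6 = 806.5 + 283.48 = 1090 kg/s.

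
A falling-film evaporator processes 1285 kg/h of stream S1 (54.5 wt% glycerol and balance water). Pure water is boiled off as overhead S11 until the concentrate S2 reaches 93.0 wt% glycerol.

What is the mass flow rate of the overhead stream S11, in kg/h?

532 kg/h

glycerol is conserved: 1285×0.545 = 700.33 kg/h all reports to the concentrate.
Concentrate = 700.33/(target fraction) = 753.04 kg/h.
Overhead = 1285 − 753.04 = 531.96 kg/h.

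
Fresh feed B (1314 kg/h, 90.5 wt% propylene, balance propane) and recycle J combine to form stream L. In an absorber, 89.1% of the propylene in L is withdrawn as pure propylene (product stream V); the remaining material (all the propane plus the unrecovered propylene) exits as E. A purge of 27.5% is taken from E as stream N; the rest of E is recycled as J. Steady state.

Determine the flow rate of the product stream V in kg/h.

1150 kg/h

propylene in L: m_A = 1314×0.905 + (1−0.275)·(1−0.891)·m_A, so m_A = 1189.2/0.9210 = 1291.2 kg/h.
Product V = 0.891×1291.2 = 1150.5 kg/h.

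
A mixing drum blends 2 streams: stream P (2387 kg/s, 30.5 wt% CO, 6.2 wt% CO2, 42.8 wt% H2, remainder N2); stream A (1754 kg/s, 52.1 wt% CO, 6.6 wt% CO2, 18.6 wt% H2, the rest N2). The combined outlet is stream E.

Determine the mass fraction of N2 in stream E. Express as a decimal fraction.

0.214

Total flow out = 2387 + 1754 = 4141 kg/s.
N2 in = 2387×0.205 + 1754×0.227 = 887.49 kg/s.
N2 mass fraction in E = 887.49/4141 = 0.214.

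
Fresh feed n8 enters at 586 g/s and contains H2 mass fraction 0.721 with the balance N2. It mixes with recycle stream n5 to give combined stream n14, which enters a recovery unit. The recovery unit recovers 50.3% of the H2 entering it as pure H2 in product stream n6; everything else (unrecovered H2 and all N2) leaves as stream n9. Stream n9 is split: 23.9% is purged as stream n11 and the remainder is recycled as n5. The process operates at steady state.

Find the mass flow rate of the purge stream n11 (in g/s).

N2 enters only via n8 and leaves only via the purge: 586×0.279 = 0.239×(N2 in n9), and the recovery unit passes all N2, so N2 in n14 = N2 in n9 = 684.08 g/s.
H2 in n14: m_A = 586×0.721 + (1−0.239)·(1−0.503)·m_A, so m_A = 422.51/0.6218 = 679.51 g/s.
n9 = (1−0.503)×679.51 + 684.08 = 1021.8 g/s.
Purge n11 = 0.239×1021.8 = 244.21 g/s.

244.2 g/s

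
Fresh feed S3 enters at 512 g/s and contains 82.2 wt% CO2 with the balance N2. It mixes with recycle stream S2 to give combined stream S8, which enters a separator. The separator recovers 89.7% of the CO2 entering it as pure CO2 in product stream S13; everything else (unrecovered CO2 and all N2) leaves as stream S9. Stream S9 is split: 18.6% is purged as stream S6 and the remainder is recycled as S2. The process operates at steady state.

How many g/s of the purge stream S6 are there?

N2 enters only via S3 and leaves only via the purge: 512×0.178 = 0.186×(N2 in S9), and the separator passes all N2, so N2 in S8 = N2 in S9 = 489.98 g/s.
CO2 in S8: m_A = 512×0.822 + (1−0.186)·(1−0.897)·m_A, so m_A = 420.86/0.9162 = 459.38 g/s.
S9 = (1−0.897)×459.38 + 489.98 = 537.29 g/s.
Purge S6 = 0.186×537.29 = 99.937 g/s.

99.94 g/s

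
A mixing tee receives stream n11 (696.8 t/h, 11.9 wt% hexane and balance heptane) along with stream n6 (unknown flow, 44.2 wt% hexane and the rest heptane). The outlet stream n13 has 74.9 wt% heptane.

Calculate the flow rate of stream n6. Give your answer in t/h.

Let n6 be the unknown flow. Total out = 696.8 + n6.
heptane balance: 613.88 + 0.558·n6 = 0.749·(696.8 + n6)
(0.558 − 0.749)·n6 = 0.749×696.8 − 613.88 = -91.978
n6 = -91.978 / -0.191 = 481.56 t/h

481.6 t/h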